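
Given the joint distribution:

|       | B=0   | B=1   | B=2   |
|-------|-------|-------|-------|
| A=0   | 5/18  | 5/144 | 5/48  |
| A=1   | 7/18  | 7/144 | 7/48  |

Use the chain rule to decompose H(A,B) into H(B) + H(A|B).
By the chain rule: H(A,B) = H(B) + H(A|B)

Marginal P(B) (column sums):
  P(B=0) = 5/18 + 7/18 = 2/3
  P(B=1) = 5/144 + 7/144 = 1/12
  P(B=2) = 5/48 + 7/48 = 1/4
H(B) = -[(2/3)·log₂(2/3) + (1/12)·log₂(1/12) + (1/4)·log₂(1/4)]
  = 0.3900 + 0.2987 + 0.5000
  = 1.1887 bits
H(A|B) = -Σ P(A,B)·log₂ P(A|B), where P(A|B) = P(A,B) / P(B)
  (A=0,B=0): P(A|B) = (5/18)/(2/3) = 5/12;  -(5/18)·log₂(5/12) = 0.3508
  (A=0,B=1): P(A|B) = (5/144)/(1/12) = 5/12;  -(5/144)·log₂(5/12) = 0.0439
  (A=0,B=2): P(A|B) = (5/48)/(1/4) = 5/12;  -(5/48)·log₂(5/12) = 0.1316
  (A=1,B=0): P(A|B) = (7/18)/(2/3) = 7/12;  -(7/18)·log₂(7/12) = 0.3024
  (A=1,B=1): P(A|B) = (7/144)/(1/12) = 7/12;  -(7/144)·log₂(7/12) = 0.0378
  (A=1,B=2): P(A|B) = (7/48)/(1/4) = 7/12;  -(7/48)·log₂(7/12) = 0.1134
H(A|B) = 0.3508 + 0.0439 + 0.1316 + 0.3024 + 0.0378 + 0.1134
  = 0.9799 bits

H(A,B) = H(B) + H(A|B) = 1.1887 + 0.9799 = 2.1686 bits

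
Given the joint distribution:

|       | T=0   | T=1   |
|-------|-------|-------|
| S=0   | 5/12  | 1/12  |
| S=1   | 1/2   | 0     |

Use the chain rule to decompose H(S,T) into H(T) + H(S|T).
By the chain rule: H(S,T) = H(T) + H(S|T)

Marginal P(T) (column sums):
  P(T=0) = 5/12 + 1/2 = 11/12
  P(T=1) = 1/12 + 0 = 1/12
H(T) = -[(11/12)·log₂(11/12) + (1/12)·log₂(1/12)]
  = 0.1151 + 0.2987
  = 0.4138 bits
H(S|T) = -Σ P(S,T)·log₂ P(S|T), where P(S|T) = P(S,T) / P(T)
  (cells with P(S,T) = 0 contribute 0)
  (S=0,T=0): P(S|T) = (5/12)/(11/12) = 5/11;  -(5/12)·log₂(5/11) = 0.4740
  (S=0,T=1): P(S|T) = (1/12)/(1/12) = 1;  -(1/12)·log₂(1) = 0.0000
  (S=1,T=0): P(S|T) = (1/2)/(11/12) = 6/11;  -(1/2)·log₂(6/11) = 0.4372
H(S|T) = 0.4740 + 0.0000 + 0.4372
  = 0.9112 bits

H(S,T) = H(T) + H(S|T) = 0.4138 + 0.9112 = 1.3250 bits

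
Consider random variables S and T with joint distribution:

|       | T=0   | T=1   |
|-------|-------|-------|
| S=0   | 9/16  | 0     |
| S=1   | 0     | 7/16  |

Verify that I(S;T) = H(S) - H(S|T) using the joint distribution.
Left side, from I(S;T) = H(S) + H(T) - H(S,T):
Marginal P(S) (row sums):
  P(S=0) = 9/16 + 0 = 9/16
  P(S=1) = 0 + 7/16 = 7/16
Marginal P(T) (column sums):
  P(T=0) = 9/16 + 0 = 9/16
  P(T=1) = 0 + 7/16 = 7/16

H(S) = -[(9/16)·log₂(9/16) + (7/16)·log₂(7/16)]
  = 0.4669 + 0.5218
  = 0.9887 bits
H(T) = -[(9/16)·log₂(9/16) + (7/16)·log₂(7/16)]
  = 0.4669 + 0.5218
  = 0.9887 bits
H(S,T) = -[(9/16)·log₂(9/16) + (7/16)·log₂(7/16)]
  = 0.4669 + 0.5218
  = 0.9887 bits

I(S;T) = H(S) + H(T) - H(S,T)
  = 0.9887 + 0.9887 - 0.9887
  = 0.9887 bits

Right side, with H(S|T) computed directly from the conditional probabilities:
H(S|T) = -Σ P(S,T)·log₂ P(S|T), where P(S|T) = P(S,T) / P(T)
  (cells with P(S,T) = 0 contribute 0)
  (S=0,T=0): P(S|T) = (9/16)/(9/16) = 1;  -(9/16)·log₂(1) = 0.0000
  (S=1,T=1): P(S|T) = (7/16)/(7/16) = 1;  -(7/16)·log₂(1) = 0.0000
H(S|T) = 0.0000 + 0.0000
  = 0.0000 bits
H(S) - H(S|T) = 0.9887 - 0.0000 = 0.9887 bits

Both sides equal 0.9887 bits, so I(S;T) = H(S) - H(S|T) ✓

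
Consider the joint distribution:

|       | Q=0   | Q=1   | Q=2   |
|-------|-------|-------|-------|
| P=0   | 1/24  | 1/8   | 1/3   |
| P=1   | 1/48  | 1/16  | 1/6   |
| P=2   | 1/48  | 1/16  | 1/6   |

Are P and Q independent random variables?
Marginal P(P) (row sums):
  P(P=0) = 1/24 + 1/8 + 1/3 = 1/2
  P(P=1) = 1/48 + 1/16 + 1/6 = 1/4
  P(P=2) = 1/48 + 1/16 + 1/6 = 1/4
Marginal P(Q) (column sums):
  P(Q=0) = 1/24 + 1/48 + 1/48 = 1/12
  P(Q=1) = 1/8 + 1/16 + 1/16 = 1/4
  P(Q=2) = 1/3 + 1/6 + 1/6 = 2/3

P and Q are independent iff P(P=i,Q=j) = P(P=i)·P(Q=j) for every cell.
  P(P=0)·P(Q=0) = 1/2 × 1/12 = 1/24 = P(P=0,Q=0) ✓
  P(P=0)·P(Q=1) = 1/2 × 1/4 = 1/8 = P(P=0,Q=1) ✓
  P(P=0)·P(Q=2) = 1/2 × 2/3 = 1/3 = P(P=0,Q=2) ✓
  P(P=1)·P(Q=0) = 1/4 × 1/12 = 1/48 = P(P=1,Q=0) ✓
  P(P=1)·P(Q=1) = 1/4 × 1/4 = 1/16 = P(P=1,Q=1) ✓
  P(P=1)·P(Q=2) = 1/4 × 2/3 = 1/6 = P(P=1,Q=2) ✓
  P(P=2)·P(Q=0) = 1/4 × 1/12 = 1/48 = P(P=2,Q=0) ✓
  P(P=2)·P(Q=1) = 1/4 × 1/4 = 1/16 = P(P=2,Q=1) ✓
  P(P=2)·P(Q=2) = 1/4 × 2/3 = 1/6 = P(P=2,Q=2) ✓

Yes, P and Q are independent: every cell factors, so I(P;Q) = 0 bits.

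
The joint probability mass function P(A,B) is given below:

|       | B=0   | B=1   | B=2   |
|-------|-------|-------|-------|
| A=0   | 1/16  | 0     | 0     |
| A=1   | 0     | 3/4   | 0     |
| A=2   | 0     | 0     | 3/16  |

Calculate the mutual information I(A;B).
Marginal P(A) (row sums):
  P(A=0) = 1/16 + 0 + 0 = 1/16
  P(A=1) = 0 + 3/4 + 0 = 3/4
  P(A=2) = 0 + 0 + 3/16 = 3/16
Marginal P(B) (column sums):
  P(B=0) = 1/16 + 0 + 0 = 1/16
  P(B=1) = 0 + 3/4 + 0 = 3/4
  P(B=2) = 0 + 0 + 3/16 = 3/16

H(A) = -[(1/16)·log₂(1/16) + (3/4)·log₂(3/4) + (3/16)·log₂(3/16)]
  = 0.2500 + 0.3113 + 0.4528
  = 1.0141 bits
H(B) = -[(1/16)·log₂(1/16) + (3/4)·log₂(3/4) + (3/16)·log₂(3/16)]
  = 0.2500 + 0.3113 + 0.4528
  = 1.0141 bits
H(A,B) = -[(1/16)·log₂(1/16) + (3/4)·log₂(3/4) + (3/16)·log₂(3/16)]
  = 0.2500 + 0.3113 + 0.4528
  = 1.0141 bits

I(A;B) = H(A) + H(B) - H(A,B)
  = 1.0141 + 1.0141 - 1.0141
  = 1.0141 bits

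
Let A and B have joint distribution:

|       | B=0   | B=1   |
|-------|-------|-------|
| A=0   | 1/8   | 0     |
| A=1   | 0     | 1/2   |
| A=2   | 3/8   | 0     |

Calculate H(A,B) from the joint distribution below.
H(A,B) = -Σ P(A,B) log₂ P(A,B), summed over the non-zero cells:
H(A,B) = -[(1/8)·log₂(1/8) + (1/2)·log₂(1/2) + (3/8)·log₂(3/8)]
  = 0.3750 + 0.5000 + 0.5306
  = 1.4056 bits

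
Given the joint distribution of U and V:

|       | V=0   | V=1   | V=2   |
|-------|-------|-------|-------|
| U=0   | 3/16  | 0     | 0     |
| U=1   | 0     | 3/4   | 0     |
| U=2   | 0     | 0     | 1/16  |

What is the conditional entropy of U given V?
Marginal P(V) (column sums):
  P(V=0) = 3/16 + 0 + 0 = 3/16
  P(V=1) = 0 + 3/4 + 0 = 3/4
  P(V=2) = 0 + 0 + 1/16 = 1/16

H(U|V) = -Σ P(U,V)·log₂ P(U|V), where P(U|V) = P(U,V) / P(V)
  (cells with P(U,V) = 0 contribute 0)
  (U=0,V=0): P(U|V) = (3/16)/(3/16) = 1;  -(3/16)·log₂(1) = 0.0000
  (U=1,V=1): P(U|V) = (3/4)/(3/4) = 1;  -(3/4)·log₂(1) = 0.0000
  (U=2,V=2): P(U|V) = (1/16)/(1/16) = 1;  -(1/16)·log₂(1) = 0.0000
H(U|V) = 0.0000 + 0.0000 + 0.0000
  = 0.0000 bits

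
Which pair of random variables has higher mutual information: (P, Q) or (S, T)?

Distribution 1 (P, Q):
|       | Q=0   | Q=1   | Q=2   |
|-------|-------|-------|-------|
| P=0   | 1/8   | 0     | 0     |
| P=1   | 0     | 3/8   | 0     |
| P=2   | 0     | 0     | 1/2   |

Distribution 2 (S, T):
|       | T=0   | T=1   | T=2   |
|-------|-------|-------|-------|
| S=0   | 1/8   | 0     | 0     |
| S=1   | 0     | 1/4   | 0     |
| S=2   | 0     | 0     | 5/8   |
Distribution 1 (P, Q):
Marginal P(P) (row sums):
  P(P=0) = 1/8 + 0 + 0 = 1/8
  P(P=1) = 0 + 3/8 + 0 = 3/8
  P(P=2) = 0 + 0 + 1/2 = 1/2
Marginal P(Q) (column sums):
  P(Q=0) = 1/8 + 0 + 0 = 1/8
  P(Q=1) = 0 + 3/8 + 0 = 3/8
  P(Q=2) = 0 + 0 + 1/2 = 1/2

H(P) = -[(1/8)·log₂(1/8) + (3/8)·log₂(3/8) + (1/2)·log₂(1/2)]
  = 0.3750 + 0.5306 + 0.5000
  = 1.4056 bits
H(Q) = -[(1/8)·log₂(1/8) + (3/8)·log₂(3/8) + (1/2)·log₂(1/2)]
  = 0.3750 + 0.5306 + 0.5000
  = 1.4056 bits
H(P,Q) = -[(1/8)·log₂(1/8) + (3/8)·log₂(3/8) + (1/2)·log₂(1/2)]
  = 0.3750 + 0.5306 + 0.5000
  = 1.4056 bits

I(P;Q) = H(P) + H(Q) - H(P,Q)
  = 1.4056 + 1.4056 - 1.4056
  = 1.4056 bits

Distribution 2 (S, T):
Marginal P(S) (row sums):
  P(S=0) = 1/8 + 0 + 0 = 1/8
  P(S=1) = 0 + 1/4 + 0 = 1/4
  P(S=2) = 0 + 0 + 5/8 = 5/8
Marginal P(T) (column sums):
  P(T=0) = 1/8 + 0 + 0 = 1/8
  P(T=1) = 0 + 1/4 + 0 = 1/4
  P(T=2) = 0 + 0 + 5/8 = 5/8

H(S) = -[(1/8)·log₂(1/8) + (1/4)·log₂(1/4) + (5/8)·log₂(5/8)]
  = 0.3750 + 0.5000 + 0.4238
  = 1.2988 bits
H(T) = -[(1/8)·log₂(1/8) + (1/4)·log₂(1/4) + (5/8)·log₂(5/8)]
  = 0.3750 + 0.5000 + 0.4238
  = 1.2988 bits
H(S,T) = -[(1/8)·log₂(1/8) + (1/4)·log₂(1/4) + (5/8)·log₂(5/8)]
  = 0.3750 + 0.5000 + 0.4238
  = 1.2988 bits

I(S;T) = H(S) + H(T) - H(S,T)
  = 1.2988 + 1.2988 - 1.2988
  = 1.2988 bits

I(P;Q) = 1.4056 bits > I(S;T) = 1.2988 bits, so (P, Q) has the higher mutual information (stronger dependence).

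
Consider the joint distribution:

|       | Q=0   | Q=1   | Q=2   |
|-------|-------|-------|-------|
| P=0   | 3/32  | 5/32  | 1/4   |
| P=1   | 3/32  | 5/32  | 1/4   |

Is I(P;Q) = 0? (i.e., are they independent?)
Marginal P(P) (row sums):
  P(P=0) = 3/32 + 5/32 + 1/4 = 1/2
  P(P=1) = 3/32 + 5/32 + 1/4 = 1/2
Marginal P(Q) (column sums):
  P(Q=0) = 3/32 + 3/32 = 3/16
  P(Q=1) = 5/32 + 5/32 = 5/16
  P(Q=2) = 1/4 + 1/4 = 1/2

P and Q are independent iff P(P=i,Q=j) = P(P=i)·P(Q=j) for every cell.
  P(P=0)·P(Q=0) = 1/2 × 3/16 = 3/32 = P(P=0,Q=0) ✓
  P(P=0)·P(Q=1) = 1/2 × 5/16 = 5/32 = P(P=0,Q=1) ✓
  P(P=0)·P(Q=2) = 1/2 × 1/2 = 1/4 = P(P=0,Q=2) ✓
  P(P=1)·P(Q=0) = 1/2 × 3/16 = 3/32 = P(P=1,Q=0) ✓
  P(P=1)·P(Q=1) = 1/2 × 5/16 = 5/32 = P(P=1,Q=1) ✓
  P(P=1)·P(Q=2) = 1/2 × 1/2 = 1/4 = P(P=1,Q=2) ✓

Yes, P and Q are independent: every cell factors, so I(P;Q) = 0 bits.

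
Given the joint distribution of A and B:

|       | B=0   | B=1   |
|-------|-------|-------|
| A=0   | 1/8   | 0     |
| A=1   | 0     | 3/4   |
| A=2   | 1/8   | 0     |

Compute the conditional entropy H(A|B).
Marginal P(B) (column sums):
  P(B=0) = 1/8 + 0 + 1/8 = 1/4
  P(B=1) = 0 + 3/4 + 0 = 3/4

H(A|B) = -Σ P(A,B)·log₂ P(A|B), where P(A|B) = P(A,B) / P(B)
  (cells with P(A,B) = 0 contribute 0)
  (A=0,B=0): P(A|B) = (1/8)/(1/4) = 1/2;  -(1/8)·log₂(1/2) = 0.1250
  (A=1,B=1): P(A|B) = (3/4)/(3/4) = 1;  -(3/4)·log₂(1) = 0.0000
  (A=2,B=0): P(A|B) = (1/8)/(1/4) = 1/2;  -(1/8)·log₂(1/2) = 0.1250
H(A|B) = 0.1250 + 0.0000 + 0.1250
  = 0.2500 bits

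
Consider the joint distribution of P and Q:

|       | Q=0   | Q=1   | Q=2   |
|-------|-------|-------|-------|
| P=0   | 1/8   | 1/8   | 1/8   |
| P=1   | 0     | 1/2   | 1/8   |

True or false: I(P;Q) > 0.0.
Marginal P(P) (row sums):
  P(P=0) = 1/8 + 1/8 + 1/8 = 3/8
  P(P=1) = 0 + 1/2 + 1/8 = 5/8
Marginal P(Q) (column sums):
  P(Q=0) = 1/8 + 0 = 1/8
  P(Q=1) = 1/8 + 1/2 = 5/8
  P(Q=2) = 1/8 + 1/8 = 1/4

H(P) = -[(3/8)·log₂(3/8) + (5/8)·log₂(5/8)]
  = 0.5306 + 0.4238
  = 0.9544 bits
H(Q) = -[(1/8)·log₂(1/8) + (5/8)·log₂(5/8) + (1/4)·log₂(1/4)]
  = 0.3750 + 0.4238 + 0.5000
  = 1.2988 bits
H(P,Q) = -[(1/8)·log₂(1/8) + (1/8)·log₂(1/8) + (1/8)·log₂(1/8) + (1/2)·log₂(1/2) + (1/8)·log₂(1/8)]
  = 0.3750 + 0.3750 + 0.3750 + 0.5000 + 0.3750
  = 2.0000 bits

I(P;Q) = H(P) + H(Q) - H(P,Q)
  = 0.9544 + 1.2988 - 2.0000
  = 0.2532 bits

True. I(P;Q) = 0.2532 bits, which is > 0.0 bits.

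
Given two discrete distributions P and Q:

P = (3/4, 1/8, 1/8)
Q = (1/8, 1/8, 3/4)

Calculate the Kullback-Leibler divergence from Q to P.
D(P||Q) = Σ P(i) log₂(P(i)/Q(i))
  i=0: (3/4) × log₂((3/4)/(1/8)) = (3/4) × log₂(6) = 1.9387
  i=1: (1/8) × log₂((1/8)/(1/8)) = (1/8) × log₂(1) = 0.0000
  i=2: (1/8) × log₂((1/8)/(3/4)) = (1/8) × log₂(1/6) = -0.3231
D(P||Q) = 1.9387 + 0.0000 - 0.3231
  = 1.6156 bits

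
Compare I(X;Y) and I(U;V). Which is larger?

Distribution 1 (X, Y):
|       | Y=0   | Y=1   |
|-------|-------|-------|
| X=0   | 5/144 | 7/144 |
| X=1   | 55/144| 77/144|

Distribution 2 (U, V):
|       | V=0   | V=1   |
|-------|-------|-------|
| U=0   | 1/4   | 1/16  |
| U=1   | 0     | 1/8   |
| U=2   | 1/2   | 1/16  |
Distribution 1 (X, Y):
Marginal P(X) (row sums):
  P(X=0) = 5/144 + 7/144 = 1/12
  P(X=1) = 55/144 + 77/144 = 11/12
Marginal P(Y) (column sums):
  P(Y=0) = 5/144 + 55/144 = 5/12
  P(Y=1) = 7/144 + 77/144 = 7/12

H(X) = -[(1/12)·log₂(1/12) + (11/12)·log₂(11/12)]
  = 0.2987 + 0.1151
  = 0.4138 bits
H(Y) = -[(5/12)·log₂(5/12) + (7/12)·log₂(7/12)]
  = 0.5263 + 0.4536
  = 0.9799 bits
H(X,Y) = -[(5/144)·log₂(5/144) + (7/144)·log₂(7/144) + (55/144)·log₂(55/144) + (77/144)·log₂(77/144)]
  = 0.1683 + 0.2121 + 0.5304 + 0.4829
  = 1.3937 bits

I(X;Y) = H(X) + H(Y) - H(X,Y)
  = 0.4138 + 0.9799 - 1.3937
  = 0.0000 bits

Distribution 2 (U, V):
Marginal P(U) (row sums):
  P(U=0) = 1/4 + 1/16 = 5/16
  P(U=1) = 0 + 1/8 = 1/8
  P(U=2) = 1/2 + 1/16 = 9/16
Marginal P(V) (column sums):
  P(V=0) = 1/4 + 0 + 1/2 = 3/4
  P(V=1) = 1/16 + 1/8 + 1/16 = 1/4

H(U) = -[(5/16)·log₂(5/16) + (1/8)·log₂(1/8) + (9/16)·log₂(9/16)]
  = 0.5244 + 0.3750 + 0.4669
  = 1.3663 bits
H(V) = -[(3/4)·log₂(3/4) + (1/4)·log₂(1/4)]
  = 0.3113 + 0.5000
  = 0.8113 bits
H(U,V) = -[(1/4)·log₂(1/4) + (1/16)·log₂(1/16) + (1/8)·log₂(1/8) + (1/2)·log₂(1/2) + (1/16)·log₂(1/16)]
  = 0.5000 + 0.2500 + 0.3750 + 0.5000 + 0.2500
  = 1.8750 bits

I(U;V) = H(U) + H(V) - H(U,V)
  = 1.3663 + 0.8113 - 1.8750
  = 0.3026 bits

I(U;V) = 0.3026 bits > I(X;Y) = 0.0000 bits, so (U, V) has the higher mutual information (stronger dependence).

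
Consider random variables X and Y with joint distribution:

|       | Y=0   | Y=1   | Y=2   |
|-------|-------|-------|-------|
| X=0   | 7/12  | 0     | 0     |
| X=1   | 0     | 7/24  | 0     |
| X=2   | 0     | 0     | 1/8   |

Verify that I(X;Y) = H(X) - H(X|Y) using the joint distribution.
Left side, from I(X;Y) = H(X) + H(Y) - H(X,Y):
Marginal P(X) (row sums):
  P(X=0) = 7/12 + 0 + 0 = 7/12
  P(X=1) = 0 + 7/24 + 0 = 7/24
  P(X=2) = 0 + 0 + 1/8 = 1/8
Marginal P(Y) (column sums):
  P(Y=0) = 7/12 + 0 + 0 = 7/12
  P(Y=1) = 0 + 7/24 + 0 = 7/24
  P(Y=2) = 0 + 0 + 1/8 = 1/8

H(X) = -[(7/12)·log₂(7/12) + (7/24)·log₂(7/24) + (1/8)·log₂(1/8)]
  = 0.4536 + 0.5185 + 0.3750
  = 1.3471 bits
H(Y) = -[(7/12)·log₂(7/12) + (7/24)·log₂(7/24) + (1/8)·log₂(1/8)]
  = 0.4536 + 0.5185 + 0.3750
  = 1.3471 bits
H(X,Y) = -[(7/12)·log₂(7/12) + (7/24)·log₂(7/24) + (1/8)·log₂(1/8)]
  = 0.4536 + 0.5185 + 0.3750
  = 1.3471 bits

I(X;Y) = H(X) + H(Y) - H(X,Y)
  = 1.3471 + 1.3471 - 1.3471
  = 1.3471 bits

Right side, with H(X|Y) computed directly from the conditional probabilities:
H(X|Y) = -Σ P(X,Y)·log₂ P(X|Y), where P(X|Y) = P(X,Y) / P(Y)
  (cells with P(X,Y) = 0 contribute 0)
  (X=0,Y=0): P(X|Y) = (7/12)/(7/12) = 1;  -(7/12)·log₂(1) = 0.0000
  (X=1,Y=1): P(X|Y) = (7/24)/(7/24) = 1;  -(7/24)·log₂(1) = 0.0000
  (X=2,Y=2): P(X|Y) = (1/8)/(1/8) = 1;  -(1/8)·log₂(1) = 0.0000
H(X|Y) = 0.0000 + 0.0000 + 0.0000
  = 0.0000 bits
H(X) - H(X|Y) = 1.3471 - 0.0000 = 1.3471 bits

Both sides equal 1.3471 bits, so I(X;Y) = H(X) - H(X|Y) ✓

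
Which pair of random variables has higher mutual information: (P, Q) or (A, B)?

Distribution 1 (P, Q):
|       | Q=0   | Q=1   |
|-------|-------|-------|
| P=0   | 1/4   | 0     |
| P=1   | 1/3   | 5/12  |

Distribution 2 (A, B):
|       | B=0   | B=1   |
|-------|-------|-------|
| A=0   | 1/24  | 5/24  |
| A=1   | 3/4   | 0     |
Distribution 1 (P, Q):
Marginal P(P) (row sums):
  P(P=0) = 1/4 + 0 = 1/4
  P(P=1) = 1/3 + 5/12 = 3/4
Marginal P(Q) (column sums):
  P(Q=0) = 1/4 + 1/3 = 7/12
  P(Q=1) = 0 + 5/12 = 5/12

H(P) = -[(1/4)·log₂(1/4) + (3/4)·log₂(3/4)]
  = 0.5000 + 0.3113
  = 0.8113 bits
H(Q) = -[(7/12)·log₂(7/12) + (5/12)·log₂(5/12)]
  = 0.4536 + 0.5263
  = 0.9799 bits
H(P,Q) = -[(1/4)·log₂(1/4) + (1/3)·log₂(1/3) + (5/12)·log₂(5/12)]
  = 0.5000 + 0.5283 + 0.5263
  = 1.5546 bits

I(P;Q) = H(P) + H(Q) - H(P,Q)
  = 0.8113 + 0.9799 - 1.5546
  = 0.2366 bits

Distribution 2 (A, B):
Marginal P(A) (row sums):
  P(A=0) = 1/24 + 5/24 = 1/4
  P(A=1) = 3/4 + 0 = 3/4
Marginal P(B) (column sums):
  P(B=0) = 1/24 + 3/4 = 19/24
  P(B=1) = 5/24 + 0 = 5/24

H(A) = -[(1/4)·log₂(1/4) + (3/4)·log₂(3/4)]
  = 0.5000 + 0.3113
  = 0.8113 bits
H(B) = -[(19/24)·log₂(19/24) + (5/24)·log₂(5/24)]
  = 0.2668 + 0.4715
  = 0.7383 bits
H(A,B) = -[(1/24)·log₂(1/24) + (5/24)·log₂(5/24) + (3/4)·log₂(3/4)]
  = 0.1910 + 0.4715 + 0.3113
  = 0.9738 bits

I(A;B) = H(A) + H(B) - H(A,B)
  = 0.8113 + 0.7383 - 0.9738
  = 0.5758 bits

I(A;B) = 0.5758 bits > I(P;Q) = 0.2366 bits, so (A, B) has the higher mutual information (stronger dependence).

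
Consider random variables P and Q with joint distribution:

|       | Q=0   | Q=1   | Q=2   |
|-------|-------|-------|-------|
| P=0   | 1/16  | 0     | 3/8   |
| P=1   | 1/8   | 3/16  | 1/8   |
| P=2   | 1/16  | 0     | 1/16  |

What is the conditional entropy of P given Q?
Marginal P(Q) (column sums):
  P(Q=0) = 1/16 + 1/8 + 1/16 = 1/4
  P(Q=1) = 0 + 3/16 + 0 = 3/16
  P(Q=2) = 3/8 + 1/8 + 1/16 = 9/16

H(P|Q) = -Σ P(P,Q)·log₂ P(P|Q), where P(P|Q) = P(P,Q) / P(Q)
  (cells with P(P,Q) = 0 contribute 0)
  (P=0,Q=0): P(P|Q) = (1/16)/(1/4) = 1/4;  -(1/16)·log₂(1/4) = 0.1250
  (P=0,Q=2): P(P|Q) = (3/8)/(9/16) = 2/3;  -(3/8)·log₂(2/3) = 0.2194
  (P=1,Q=0): P(P|Q) = (1/8)/(1/4) = 1/2;  -(1/8)·log₂(1/2) = 0.1250
  (P=1,Q=1): P(P|Q) = (3/16)/(3/16) = 1;  -(3/16)·log₂(1) = 0.0000
  (P=1,Q=2): P(P|Q) = (1/8)/(9/16) = 2/9;  -(1/8)·log₂(2/9) = 0.2712
  (P=2,Q=0): P(P|Q) = (1/16)/(1/4) = 1/4;  -(1/16)·log₂(1/4) = 0.1250
  (P=2,Q=2): P(P|Q) = (1/16)/(9/16) = 1/9;  -(1/16)·log₂(1/9) = 0.1981
H(P|Q) = 0.1250 + 0.2194 + 0.1250 + 0.0000 + 0.2712 + 0.1250 + 0.1981
  = 1.0637 bits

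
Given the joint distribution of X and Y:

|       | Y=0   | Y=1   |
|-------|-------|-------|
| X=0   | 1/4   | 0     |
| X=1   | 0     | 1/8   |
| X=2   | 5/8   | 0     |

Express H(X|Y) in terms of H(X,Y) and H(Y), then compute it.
H(X|Y) = H(X,Y) - H(Y)

Marginal P(Y) (column sums):
  P(Y=0) = 1/4 + 0 + 5/8 = 7/8
  P(Y=1) = 0 + 1/8 + 0 = 1/8

H(X,Y) = -[(1/4)·log₂(1/4) + (1/8)·log₂(1/8) + (5/8)·log₂(5/8)]
  = 0.5000 + 0.3750 + 0.4238
  = 1.2988 bits
H(Y) = -[(7/8)·log₂(7/8) + (1/8)·log₂(1/8)]
  = 0.1686 + 0.3750
  = 0.5436 bits

H(X|Y) = 1.2988 - 0.5436 = 0.7552 bits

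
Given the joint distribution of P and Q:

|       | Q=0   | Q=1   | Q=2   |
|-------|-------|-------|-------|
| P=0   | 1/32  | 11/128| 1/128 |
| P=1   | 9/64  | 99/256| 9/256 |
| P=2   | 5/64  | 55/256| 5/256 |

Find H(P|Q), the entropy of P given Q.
Marginal P(Q) (column sums):
  P(Q=0) = 1/32 + 9/64 + 5/64 = 1/4
  P(Q=1) = 11/128 + 99/256 + 55/256 = 11/16
  P(Q=2) = 1/128 + 9/256 + 5/256 = 1/16

H(P|Q) = -Σ P(P,Q)·log₂ P(P|Q), where P(P|Q) = P(P,Q) / P(Q)
  (P=0,Q=0): P(P|Q) = (1/32)/(1/4) = 1/8;  -(1/32)·log₂(1/8) = 0.0938
  (P=0,Q=1): P(P|Q) = (11/128)/(11/16) = 1/8;  -(11/128)·log₂(1/8) = 0.2578
  (P=0,Q=2): P(P|Q) = (1/128)/(1/16) = 1/8;  -(1/128)·log₂(1/8) = 0.0234
  (P=1,Q=0): P(P|Q) = (9/64)/(1/4) = 9/16;  -(9/64)·log₂(9/16) = 0.1167
  (P=1,Q=1): P(P|Q) = (99/256)/(11/16) = 9/16;  -(99/256)·log₂(9/16) = 0.3210
  (P=1,Q=2): P(P|Q) = (9/256)/(1/16) = 9/16;  -(9/256)·log₂(9/16) = 0.0292
  (P=2,Q=0): P(P|Q) = (5/64)/(1/4) = 5/16;  -(5/64)·log₂(5/16) = 0.1311
  (P=2,Q=1): P(P|Q) = (55/256)/(11/16) = 5/16;  -(55/256)·log₂(5/16) = 0.3605
  (P=2,Q=2): P(P|Q) = (5/256)/(1/16) = 5/16;  -(5/256)·log₂(5/16) = 0.0328
H(P|Q) = 0.0938 + 0.2578 + 0.0234 + 0.1167 + 0.3210 + 0.0292 + 0.1311 + 0.3605 + 0.0328
  = 1.3663 bits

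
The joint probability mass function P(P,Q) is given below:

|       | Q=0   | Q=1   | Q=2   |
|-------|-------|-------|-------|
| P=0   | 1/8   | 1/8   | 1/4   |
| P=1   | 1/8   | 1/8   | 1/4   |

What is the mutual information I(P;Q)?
Marginal P(P) (row sums):
  P(P=0) = 1/8 + 1/8 + 1/4 = 1/2
  P(P=1) = 1/8 + 1/8 + 1/4 = 1/2
Marginal P(Q) (column sums):
  P(Q=0) = 1/8 + 1/8 = 1/4
  P(Q=1) = 1/8 + 1/8 = 1/4
  P(Q=2) = 1/4 + 1/4 = 1/2

H(P) = -[(1/2)·log₂(1/2) + (1/2)·log₂(1/2)]
  = 0.5000 + 0.5000
  = 1.0000 bits
H(Q) = -[(1/4)·log₂(1/4) + (1/4)·log₂(1/4) + (1/2)·log₂(1/2)]
  = 0.5000 + 0.5000 + 0.5000
  = 1.5000 bits
H(P,Q) = -[(1/8)·log₂(1/8) + (1/8)·log₂(1/8) + (1/4)·log₂(1/4) + (1/8)·log₂(1/8) + (1/8)·log₂(1/8) + (1/4)·log₂(1/4)]
  = 0.3750 + 0.3750 + 0.5000 + 0.3750 + 0.3750 + 0.5000
  = 2.5000 bits

I(P;Q) = H(P) + H(Q) - H(P,Q)
  = 1.0000 + 1.5000 - 2.5000
  = 0.0000 bits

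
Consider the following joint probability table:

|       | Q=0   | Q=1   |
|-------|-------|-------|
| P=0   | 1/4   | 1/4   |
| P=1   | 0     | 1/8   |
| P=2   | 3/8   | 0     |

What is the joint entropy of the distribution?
H(P,Q) = -Σ P(P,Q) log₂ P(P,Q), summed over the non-zero cells:
H(P,Q) = -[(1/4)·log₂(1/4) + (1/4)·log₂(1/4) + (1/8)·log₂(1/8) + (3/8)·log₂(3/8)]
  = 0.5000 + 0.5000 + 0.3750 + 0.5306
  = 1.9056 bits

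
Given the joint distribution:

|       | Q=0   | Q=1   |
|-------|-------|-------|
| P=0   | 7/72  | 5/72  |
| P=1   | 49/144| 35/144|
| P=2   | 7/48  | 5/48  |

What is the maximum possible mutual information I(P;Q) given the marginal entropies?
The upper bound on mutual information is I(P;Q) ≤ min(H(P), H(Q)).

Marginal P(P) (row sums):
  P(P=0) = 7/72 + 5/72 = 1/6
  P(P=1) = 49/144 + 35/144 = 7/12
  P(P=2) = 7/48 + 5/48 = 1/4
Marginal P(Q) (column sums):
  P(Q=0) = 7/72 + 49/144 + 7/48 = 7/12
  P(Q=1) = 5/72 + 35/144 + 5/48 = 5/12

H(P) = -[(1/6)·log₂(1/6) + (7/12)·log₂(7/12) + (1/4)·log₂(1/4)]
  = 0.4308 + 0.4536 + 0.5000
  = 1.3844 bits
H(Q) = -[(7/12)·log₂(7/12) + (5/12)·log₂(5/12)]
  = 0.4536 + 0.5263
  = 0.9799 bits

Maximum possible I(P;Q) = min(1.3844, 0.9799) = 0.9799 bits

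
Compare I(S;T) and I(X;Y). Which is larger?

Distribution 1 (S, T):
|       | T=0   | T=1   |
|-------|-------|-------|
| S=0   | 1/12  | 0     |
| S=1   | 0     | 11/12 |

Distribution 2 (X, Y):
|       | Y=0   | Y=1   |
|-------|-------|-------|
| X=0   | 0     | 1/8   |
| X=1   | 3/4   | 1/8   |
Distribution 1 (S, T):
Marginal P(S) (row sums):
  P(S=0) = 1/12 + 0 = 1/12
  P(S=1) = 0 + 11/12 = 11/12
Marginal P(T) (column sums):
  P(T=0) = 1/12 + 0 = 1/12
  P(T=1) = 0 + 11/12 = 11/12

H(S) = -[(1/12)·log₂(1/12) + (11/12)·log₂(11/12)]
  = 0.2987 + 0.1151
  = 0.4138 bits
H(T) = -[(1/12)·log₂(1/12) + (11/12)·log₂(11/12)]
  = 0.2987 + 0.1151
  = 0.4138 bits
H(S,T) = -[(1/12)·log₂(1/12) + (11/12)·log₂(11/12)]
  = 0.2987 + 0.1151
  = 0.4138 bits

I(S;T) = H(S) + H(T) - H(S,T)
  = 0.4138 + 0.4138 - 0.4138
  = 0.4138 bits

Distribution 2 (X, Y):
Marginal P(X) (row sums):
  P(X=0) = 0 + 1/8 = 1/8
  P(X=1) = 3/4 + 1/8 = 7/8
Marginal P(Y) (column sums):
  P(Y=0) = 0 + 3/4 = 3/4
  P(Y=1) = 1/8 + 1/8 = 1/4

H(X) = -[(1/8)·log₂(1/8) + (7/8)·log₂(7/8)]
  = 0.3750 + 0.1686
  = 0.5436 bits
H(Y) = -[(3/4)·log₂(3/4) + (1/4)·log₂(1/4)]
  = 0.3113 + 0.5000
  = 0.8113 bits
H(X,Y) = -[(1/8)·log₂(1/8) + (3/4)·log₂(3/4) + (1/8)·log₂(1/8)]
  = 0.3750 + 0.3113 + 0.3750
  = 1.0613 bits

I(X;Y) = H(X) + H(Y) - H(X,Y)
  = 0.5436 + 0.8113 - 1.0613
  = 0.2936 bits

I(S;T) = 0.4138 bits > I(X;Y) = 0.2936 bits, so (S, T) has the higher mutual information (stronger dependence).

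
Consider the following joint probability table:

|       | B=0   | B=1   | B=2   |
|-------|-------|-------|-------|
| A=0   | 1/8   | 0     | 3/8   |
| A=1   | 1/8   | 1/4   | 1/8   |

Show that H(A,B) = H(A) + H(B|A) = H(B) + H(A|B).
Marginal P(A) (row sums):
  P(A=0) = 1/8 + 0 + 3/8 = 1/2
  P(A=1) = 1/8 + 1/4 + 1/8 = 1/2
Marginal P(B) (column sums):
  P(B=0) = 1/8 + 1/8 = 1/4
  P(B=1) = 0 + 1/4 = 1/4
  P(B=2) = 3/8 + 1/8 = 1/2

Decomposition 1: H(A) + H(B|A)
H(A) = -[(1/2)·log₂(1/2) + (1/2)·log₂(1/2)]
  = 0.5000 + 0.5000
  = 1.0000 bits
H(B|A) = -Σ P(A,B)·log₂ P(B|A), where P(B|A) = P(A,B) / P(A)
  (cells with P(A,B) = 0 contribute 0)
  (A=0,B=0): P(B|A) = (1/8)/(1/2) = 1/4;  -(1/8)·log₂(1/4) = 0.2500
  (A=0,B=2): P(B|A) = (3/8)/(1/2) = 3/4;  -(3/8)·log₂(3/4) = 0.1556
  (A=1,B=0): P(B|A) = (1/8)/(1/2) = 1/4;  -(1/8)·log₂(1/4) = 0.2500
  (A=1,B=1): P(B|A) = (1/4)/(1/2) = 1/2;  -(1/4)·log₂(1/2) = 0.2500
  (A=1,B=2): P(B|A) = (1/8)/(1/2) = 1/4;  -(1/8)·log₂(1/4) = 0.2500
H(B|A) = 0.2500 + 0.1556 + 0.2500 + 0.2500 + 0.2500
  = 1.1556 bits
H(A) + H(B|A) = 1.0000 + 1.1556 = 2.1556 bits

Decomposition 2: H(B) + H(A|B)
H(B) = -[(1/4)·log₂(1/4) + (1/4)·log₂(1/4) + (1/2)·log₂(1/2)]
  = 0.5000 + 0.5000 + 0.5000
  = 1.5000 bits
H(A|B) = -Σ P(A,B)·log₂ P(A|B), where P(A|B) = P(A,B) / P(B)
  (cells with P(A,B) = 0 contribute 0)
  (A=0,B=0): P(A|B) = (1/8)/(1/4) = 1/2;  -(1/8)·log₂(1/2) = 0.1250
  (A=0,B=2): P(A|B) = (3/8)/(1/2) = 3/4;  -(3/8)·log₂(3/4) = 0.1556
  (A=1,B=0): P(A|B) = (1/8)/(1/4) = 1/2;  -(1/8)·log₂(1/2) = 0.1250
  (A=1,B=1): P(A|B) = (1/4)/(1/4) = 1;  -(1/4)·log₂(1) = 0.0000
  (A=1,B=2): P(A|B) = (1/8)/(1/2) = 1/4;  -(1/8)·log₂(1/4) = 0.2500
H(A|B) = 0.1250 + 0.1556 + 0.1250 + 0.0000 + 0.2500
  = 0.6556 bits
H(B) + H(A|B) = 1.5000 + 0.6556 = 2.1556 bits

Direct computation of the joint entropy:
H(A,B) = -[(1/8)·log₂(1/8) + (3/8)·log₂(3/8) + (1/8)·log₂(1/8) + (1/4)·log₂(1/4) + (1/8)·log₂(1/8)]
  = 0.3750 + 0.5306 + 0.3750 + 0.5000 + 0.3750
  = 2.1556 bits

All three agree: H(A,B) = 2.1556 bits ✓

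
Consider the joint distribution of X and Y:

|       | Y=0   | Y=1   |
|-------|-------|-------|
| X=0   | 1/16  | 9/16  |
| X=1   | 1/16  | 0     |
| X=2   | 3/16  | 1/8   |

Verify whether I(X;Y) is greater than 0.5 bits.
Marginal P(X) (row sums):
  P(X=0) = 1/16 + 9/16 = 5/8
  P(X=1) = 1/16 + 0 = 1/16
  P(X=2) = 3/16 + 1/8 = 5/16
Marginal P(Y) (column sums):
  P(Y=0) = 1/16 + 1/16 + 3/16 = 5/16
  P(Y=1) = 9/16 + 0 + 1/8 = 11/16

H(X) = -[(5/8)·log₂(5/8) + (1/16)·log₂(1/16) + (5/16)·log₂(5/16)]
  = 0.4238 + 0.2500 + 0.5244
  = 1.1982 bits
H(Y) = -[(5/16)·log₂(5/16) + (11/16)·log₂(11/16)]
  = 0.5244 + 0.3716
  = 0.8960 bits
H(X,Y) = -[(1/16)·log₂(1/16) + (9/16)·log₂(9/16) + (1/16)·log₂(1/16) + (3/16)·log₂(3/16) + (1/8)·log₂(1/8)]
  = 0.2500 + 0.4669 + 0.2500 + 0.4528 + 0.3750
  = 1.7947 bits

I(X;Y) = H(X) + H(Y) - H(X,Y)
  = 1.1982 + 0.8960 - 1.7947
  = 0.2995 bits

No. I(X;Y) = 0.2995 bits, which is ≤ 0.5 bits.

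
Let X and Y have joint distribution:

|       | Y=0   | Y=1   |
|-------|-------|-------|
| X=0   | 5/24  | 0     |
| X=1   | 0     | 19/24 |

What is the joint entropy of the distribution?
H(X,Y) = -Σ P(X,Y) log₂ P(X,Y), summed over the non-zero cells:
H(X,Y) = -[(5/24)·log₂(5/24) + (19/24)·log₂(19/24)]
  = 0.4715 + 0.2668
  = 0.7383 bits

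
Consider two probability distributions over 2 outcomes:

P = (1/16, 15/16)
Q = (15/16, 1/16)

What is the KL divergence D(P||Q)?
D(P||Q) = Σ P(i) log₂(P(i)/Q(i))
  i=0: (1/16) × log₂((1/16)/(15/16)) = (1/16) × log₂(1/15) = -0.2442
  i=1: (15/16) × log₂((15/16)/(1/16)) = (15/16) × log₂(15) = 3.6627
D(P||Q) = -0.2442 + 3.6627
  = 3.4185 bits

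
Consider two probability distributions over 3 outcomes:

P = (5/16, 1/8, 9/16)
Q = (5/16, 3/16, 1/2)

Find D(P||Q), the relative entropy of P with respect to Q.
D(P||Q) = Σ P(i) log₂(P(i)/Q(i))
  i=0: (5/16) × log₂((5/16)/(5/16)) = (5/16) × log₂(1) = 0.0000
  i=1: (1/8) × log₂((1/8)/(3/16)) = (1/8) × log₂(2/3) = -0.0731
  i=2: (9/16) × log₂((9/16)/(1/2)) = (9/16) × log₂(9/8) = 0.0956
D(P||Q) = 0.0000 - 0.0731 + 0.0956
  = 0.0225 bits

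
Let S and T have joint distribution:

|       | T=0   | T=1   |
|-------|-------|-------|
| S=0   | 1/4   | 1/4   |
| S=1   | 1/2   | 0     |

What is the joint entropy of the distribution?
H(S,T) = -Σ P(S,T) log₂ P(S,T), summed over the non-zero cells:
H(S,T) = -[(1/4)·log₂(1/4) + (1/4)·log₂(1/4) + (1/2)·log₂(1/2)]
  = 0.5000 + 0.5000 + 0.5000
  = 1.5000 bits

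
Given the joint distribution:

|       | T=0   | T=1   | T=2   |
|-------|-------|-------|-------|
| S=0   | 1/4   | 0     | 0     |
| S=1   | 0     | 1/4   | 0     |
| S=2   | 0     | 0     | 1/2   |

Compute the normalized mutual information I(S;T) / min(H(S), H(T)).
Marginal P(S) (row sums):
  P(S=0) = 1/4 + 0 + 0 = 1/4
  P(S=1) = 0 + 1/4 + 0 = 1/4
  P(S=2) = 0 + 0 + 1/2 = 1/2
Marginal P(T) (column sums):
  P(T=0) = 1/4 + 0 + 0 = 1/4
  P(T=1) = 0 + 1/4 + 0 = 1/4
  P(T=2) = 0 + 0 + 1/2 = 1/2

H(S) = -[(1/4)·log₂(1/4) + (1/4)·log₂(1/4) + (1/2)·log₂(1/2)]
  = 0.5000 + 0.5000 + 0.5000
  = 1.5000 bits
H(T) = -[(1/4)·log₂(1/4) + (1/4)·log₂(1/4) + (1/2)·log₂(1/2)]
  = 0.5000 + 0.5000 + 0.5000
  = 1.5000 bits
H(S,T) = -[(1/4)·log₂(1/4) + (1/4)·log₂(1/4) + (1/2)·log₂(1/2)]
  = 0.5000 + 0.5000 + 0.5000
  = 1.5000 bits

I(S;T) = H(S) + H(T) - H(S,T)
  = 1.5000 + 1.5000 - 1.5000
  = 1.5000 bits

min(H(S), H(T)) = min(1.5000, 1.5000) = 1.5000 bits
Normalized MI = 1.5000 / 1.5000 = 1.0000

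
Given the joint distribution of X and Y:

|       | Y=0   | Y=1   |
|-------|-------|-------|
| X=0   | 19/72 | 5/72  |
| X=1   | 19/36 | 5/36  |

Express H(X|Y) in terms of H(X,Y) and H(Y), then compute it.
H(X|Y) = H(X,Y) - H(Y)

Marginal P(Y) (column sums):
  P(Y=0) = 19/72 + 19/36 = 19/24
  P(Y=1) = 5/72 + 5/36 = 5/24

H(X,Y) = -[(19/72)·log₂(19/72) + (5/72)·log₂(5/72) + (19/36)·log₂(19/36) + (5/36)·log₂(5/36)]
  = 0.5072 + 0.2672 + 0.4866 + 0.3956
  = 1.6566 bits
H(Y) = -[(19/24)·log₂(19/24) + (5/24)·log₂(5/24)]
  = 0.2668 + 0.4715
  = 0.7383 bits

H(X|Y) = 1.6566 - 0.7383 = 0.9183 bits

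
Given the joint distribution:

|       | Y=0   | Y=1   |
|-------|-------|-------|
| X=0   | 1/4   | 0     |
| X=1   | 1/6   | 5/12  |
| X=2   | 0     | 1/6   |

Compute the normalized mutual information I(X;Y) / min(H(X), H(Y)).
Marginal P(X) (row sums):
  P(X=0) = 1/4 + 0 = 1/4
  P(X=1) = 1/6 + 5/12 = 7/12
  P(X=2) = 0 + 1/6 = 1/6
Marginal P(Y) (column sums):
  P(Y=0) = 1/4 + 1/6 + 0 = 5/12
  P(Y=1) = 0 + 5/12 + 1/6 = 7/12

H(X) = -[(1/4)·log₂(1/4) + (7/12)·log₂(7/12) + (1/6)·log₂(1/6)]
  = 0.5000 + 0.4536 + 0.4308
  = 1.3844 bits
H(Y) = -[(5/12)·log₂(5/12) + (7/12)·log₂(7/12)]
  = 0.5263 + 0.4536
  = 0.9799 bits
H(X,Y) = -[(1/4)·log₂(1/4) + (1/6)·log₂(1/6) + (5/12)·log₂(5/12) + (1/6)·log₂(1/6)]
  = 0.5000 + 0.4308 + 0.5263 + 0.4308
  = 1.8879 bits

I(X;Y) = H(X) + H(Y) - H(X,Y)
  = 1.3844 + 0.9799 - 1.8879
  = 0.4764 bits

min(H(X), H(Y)) = min(1.3844, 0.9799) = 0.9799 bits
Normalized MI = 0.4764 / 0.9799 = 0.4862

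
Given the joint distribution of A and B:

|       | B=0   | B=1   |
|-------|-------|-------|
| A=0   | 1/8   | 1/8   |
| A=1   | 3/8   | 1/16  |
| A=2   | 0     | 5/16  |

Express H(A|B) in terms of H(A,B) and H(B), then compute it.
H(A|B) = H(A,B) - H(B)

Marginal P(B) (column sums):
  P(B=0) = 1/8 + 3/8 + 0 = 1/2
  P(B=1) = 1/8 + 1/16 + 5/16 = 1/2

H(A,B) = -[(1/8)·log₂(1/8) + (1/8)·log₂(1/8) + (3/8)·log₂(3/8) + (1/16)·log₂(1/16) + (5/16)·log₂(5/16)]
  = 0.3750 + 0.3750 + 0.5306 + 0.2500 + 0.5244
  = 2.0550 bits
H(B) = -[(1/2)·log₂(1/2) + (1/2)·log₂(1/2)]
  = 0.5000 + 0.5000
  = 1.0000 bits

H(A|B) = 2.0550 - 1.0000 = 1.0550 bits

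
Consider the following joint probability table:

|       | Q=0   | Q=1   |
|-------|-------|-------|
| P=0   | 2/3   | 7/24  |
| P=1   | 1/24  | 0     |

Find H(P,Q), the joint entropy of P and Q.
H(P,Q) = -Σ P(P,Q) log₂ P(P,Q), summed over the non-zero cells:
H(P,Q) = -[(2/3)·log₂(2/3) + (7/24)·log₂(7/24) + (1/24)·log₂(1/24)]
  = 0.3900 + 0.5185 + 0.1910
  = 1.0995 bits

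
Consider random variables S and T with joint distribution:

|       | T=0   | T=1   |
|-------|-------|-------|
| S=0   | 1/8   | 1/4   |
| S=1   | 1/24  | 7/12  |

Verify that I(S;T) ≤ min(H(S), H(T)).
Marginal P(S) (row sums):
  P(S=0) = 1/8 + 1/4 = 3/8
  P(S=1) = 1/24 + 7/12 = 5/8
Marginal P(T) (column sums):
  P(T=0) = 1/8 + 1/24 = 1/6
  P(T=1) = 1/4 + 7/12 = 5/6

H(S) = -[(3/8)·log₂(3/8) + (5/8)·log₂(5/8)]
  = 0.5306 + 0.4238
  = 0.9544 bits
H(T) = -[(1/6)·log₂(1/6) + (5/6)·log₂(5/6)]
  = 0.4308 + 0.2192
  = 0.6500 bits
H(S,T) = -[(1/8)·log₂(1/8) + (1/4)·log₂(1/4) + (1/24)·log₂(1/24) + (7/12)·log₂(7/12)]
  = 0.3750 + 0.5000 + 0.1910 + 0.4536
  = 1.5196 bits

I(S;T) = H(S) + H(T) - H(S,T)
  = 0.9544 + 0.6500 - 1.5196
  = 0.0848 bits

min(H(S), H(T)) = min(0.9544, 0.6500) = 0.6500 bits
Since 0.0848 ≤ 0.6500, the bound is satisfied ✓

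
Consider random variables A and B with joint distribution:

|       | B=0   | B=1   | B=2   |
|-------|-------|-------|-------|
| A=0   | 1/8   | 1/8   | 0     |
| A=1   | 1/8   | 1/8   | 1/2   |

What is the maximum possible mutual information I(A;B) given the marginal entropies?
The upper bound on mutual information is I(A;B) ≤ min(H(A), H(B)).

Marginal P(A) (row sums):
  P(A=0) = 1/8 + 1/8 + 0 = 1/4
  P(A=1) = 1/8 + 1/8 + 1/2 = 3/4
Marginal P(B) (column sums):
  P(B=0) = 1/8 + 1/8 = 1/4
  P(B=1) = 1/8 + 1/8 = 1/4
  P(B=2) = 0 + 1/2 = 1/2

H(A) = -[(1/4)·log₂(1/4) + (3/4)·log₂(3/4)]
  = 0.5000 + 0.3113
  = 0.8113 bits
H(B) = -[(1/4)·log₂(1/4) + (1/4)·log₂(1/4) + (1/2)·log₂(1/2)]
  = 0.5000 + 0.5000 + 0.5000
  = 1.5000 bits

Maximum possible I(A;B) = min(0.8113, 1.5000) = 0.8113 bits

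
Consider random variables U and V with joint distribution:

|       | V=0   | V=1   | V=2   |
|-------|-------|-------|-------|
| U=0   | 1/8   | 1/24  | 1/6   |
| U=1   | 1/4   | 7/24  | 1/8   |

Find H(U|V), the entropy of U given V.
Marginal P(V) (column sums):
  P(V=0) = 1/8 + 1/4 = 3/8
  P(V=1) = 1/24 + 7/24 = 1/3
  P(V=2) = 1/6 + 1/8 = 7/24

H(U|V) = -Σ P(U,V)·log₂ P(U|V), where P(U|V) = P(U,V) / P(V)
  (U=0,V=0): P(U|V) = (1/8)/(3/8) = 1/3;  -(1/8)·log₂(1/3) = 0.1981
  (U=0,V=1): P(U|V) = (1/24)/(1/3) = 1/8;  -(1/24)·log₂(1/8) = 0.1250
  (U=0,V=2): P(U|V) = (1/6)/(7/24) = 4/7;  -(1/6)·log₂(4/7) = 0.1346
  (U=1,V=0): P(U|V) = (1/4)/(3/8) = 2/3;  -(1/4)·log₂(2/3) = 0.1462
  (U=1,V=1): P(U|V) = (7/24)/(1/3) = 7/8;  -(7/24)·log₂(7/8) = 0.0562
  (U=1,V=2): P(U|V) = (1/8)/(7/24) = 3/7;  -(1/8)·log₂(3/7) = 0.1528
H(U|V) = 0.1981 + 0.1250 + 0.1346 + 0.1462 + 0.0562 + 0.1528
  = 0.8129 bits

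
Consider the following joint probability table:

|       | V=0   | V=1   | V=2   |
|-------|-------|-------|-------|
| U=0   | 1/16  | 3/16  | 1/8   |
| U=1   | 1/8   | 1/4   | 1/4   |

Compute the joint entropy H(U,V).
H(U,V) = -Σ P(U,V) log₂ P(U,V), summed over the non-zero cells:
H(U,V) = -[(1/16)·log₂(1/16) + (3/16)·log₂(3/16) + (1/8)·log₂(1/8) + (1/8)·log₂(1/8) + (1/4)·log₂(1/4) + (1/4)·log₂(1/4)]
  = 0.2500 + 0.4528 + 0.3750 + 0.3750 + 0.5000 + 0.5000
  = 2.4528 bits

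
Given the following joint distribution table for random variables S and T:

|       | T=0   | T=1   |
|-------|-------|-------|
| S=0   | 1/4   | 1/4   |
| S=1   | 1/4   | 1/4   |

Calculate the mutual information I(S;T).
Marginal P(S) (row sums):
  P(S=0) = 1/4 + 1/4 = 1/2
  P(S=1) = 1/4 + 1/4 = 1/2
Marginal P(T) (column sums):
  P(T=0) = 1/4 + 1/4 = 1/2
  P(T=1) = 1/4 + 1/4 = 1/2

H(S) = -[(1/2)·log₂(1/2) + (1/2)·log₂(1/2)]
  = 0.5000 + 0.5000
  = 1.0000 bits
H(T) = -[(1/2)·log₂(1/2) + (1/2)·log₂(1/2)]
  = 0.5000 + 0.5000
  = 1.0000 bits
H(S,T) = -[(1/4)·log₂(1/4) + (1/4)·log₂(1/4) + (1/4)·log₂(1/4) + (1/4)·log₂(1/4)]
  = 0.5000 + 0.5000 + 0.5000 + 0.5000
  = 2.0000 bits

I(S;T) = H(S) + H(T) - H(S,T)
  = 1.0000 + 1.0000 - 2.0000
  = 0.0000 bits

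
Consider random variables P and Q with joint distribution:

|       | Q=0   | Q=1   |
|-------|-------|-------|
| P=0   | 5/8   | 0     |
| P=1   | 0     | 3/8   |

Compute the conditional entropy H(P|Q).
Marginal P(Q) (column sums):
  P(Q=0) = 5/8 + 0 = 5/8
  P(Q=1) = 0 + 3/8 = 3/8

H(P|Q) = -Σ P(P,Q)·log₂ P(P|Q), where P(P|Q) = P(P,Q) / P(Q)
  (cells with P(P,Q) = 0 contribute 0)
  (P=0,Q=0): P(P|Q) = (5/8)/(5/8) = 1;  -(5/8)·log₂(1) = 0.0000
  (P=1,Q=1): P(P|Q) = (3/8)/(3/8) = 1;  -(3/8)·log₂(1) = 0.0000
H(P|Q) = 0.0000 + 0.0000
  = 0.0000 bits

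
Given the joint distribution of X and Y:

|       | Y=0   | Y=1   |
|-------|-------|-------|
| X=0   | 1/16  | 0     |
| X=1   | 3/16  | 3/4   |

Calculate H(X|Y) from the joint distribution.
Marginal P(Y) (column sums):
  P(Y=0) = 1/16 + 3/16 = 1/4
  P(Y=1) = 0 + 3/4 = 3/4

H(X|Y) = -Σ P(X,Y)·log₂ P(X|Y), where P(X|Y) = P(X,Y) / P(Y)
  (cells with P(X,Y) = 0 contribute 0)
  (X=0,Y=0): P(X|Y) = (1/16)/(1/4) = 1/4;  -(1/16)·log₂(1/4) = 0.1250
  (X=1,Y=0): P(X|Y) = (3/16)/(1/4) = 3/4;  -(3/16)·log₂(3/4) = 0.0778
  (X=1,Y=1): P(X|Y) = (3/4)/(3/4) = 1;  -(3/4)·log₂(1) = 0.0000
H(X|Y) = 0.1250 + 0.0778 + 0.0000
  = 0.2028 bits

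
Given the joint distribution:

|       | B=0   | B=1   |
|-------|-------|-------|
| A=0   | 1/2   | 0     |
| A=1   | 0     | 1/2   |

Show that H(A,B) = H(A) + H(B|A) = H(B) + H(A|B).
Marginal P(A) (row sums):
  P(A=0) = 1/2 + 0 = 1/2
  P(A=1) = 0 + 1/2 = 1/2
Marginal P(B) (column sums):
  P(B=0) = 1/2 + 0 = 1/2
  P(B=1) = 0 + 1/2 = 1/2

Decomposition 1: H(A) + H(B|A)
H(A) = -[(1/2)·log₂(1/2) + (1/2)·log₂(1/2)]
  = 0.5000 + 0.5000
  = 1.0000 bits
H(B|A) = -Σ P(A,B)·log₂ P(B|A), where P(B|A) = P(A,B) / P(A)
  (cells with P(A,B) = 0 contribute 0)
  (A=0,B=0): P(B|A) = (1/2)/(1/2) = 1;  -(1/2)·log₂(1) = 0.0000
  (A=1,B=1): P(B|A) = (1/2)/(1/2) = 1;  -(1/2)·log₂(1) = 0.0000
H(B|A) = 0.0000 + 0.0000
  = 0.0000 bits
H(A) + H(B|A) = 1.0000 + 0.0000 = 1.0000 bits

Decomposition 2: H(B) + H(A|B)
H(B) = -[(1/2)·log₂(1/2) + (1/2)·log₂(1/2)]
  = 0.5000 + 0.5000
  = 1.0000 bits
H(A|B) = -Σ P(A,B)·log₂ P(A|B), where P(A|B) = P(A,B) / P(B)
  (cells with P(A,B) = 0 contribute 0)
  (A=0,B=0): P(A|B) = (1/2)/(1/2) = 1;  -(1/2)·log₂(1) = 0.0000
  (A=1,B=1): P(A|B) = (1/2)/(1/2) = 1;  -(1/2)·log₂(1) = 0.0000
H(A|B) = 0.0000 + 0.0000
  = 0.0000 bits
H(B) + H(A|B) = 1.0000 + 0.0000 = 1.0000 bits

Direct computation of the joint entropy:
H(A,B) = -[(1/2)·log₂(1/2) + (1/2)·log₂(1/2)]
  = 0.5000 + 0.5000
  = 1.0000 bits

All three agree: H(A,B) = 1.0000 bits ✓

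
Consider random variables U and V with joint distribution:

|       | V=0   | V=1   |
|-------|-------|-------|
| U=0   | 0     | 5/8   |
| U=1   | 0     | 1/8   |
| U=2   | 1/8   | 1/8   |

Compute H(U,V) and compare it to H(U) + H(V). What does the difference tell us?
Marginal P(U) (row sums):
  P(U=0) = 0 + 5/8 = 5/8
  P(U=1) = 0 + 1/8 = 1/8
  P(U=2) = 1/8 + 1/8 = 1/4
Marginal P(V) (column sums):
  P(V=0) = 0 + 0 + 1/8 = 1/8
  P(V=1) = 5/8 + 1/8 + 1/8 = 7/8

H(U,V) = -[(5/8)·log₂(5/8) + (1/8)·log₂(1/8) + (1/8)·log₂(1/8) + (1/8)·log₂(1/8)]
  = 0.4238 + 0.3750 + 0.3750 + 0.3750
  = 1.5488 bits
H(U) = -[(5/8)·log₂(5/8) + (1/8)·log₂(1/8) + (1/4)·log₂(1/4)]
  = 0.4238 + 0.3750 + 0.5000
  = 1.2988 bits
H(V) = -[(1/8)·log₂(1/8) + (7/8)·log₂(7/8)]
  = 0.3750 + 0.1686
  = 0.5436 bits

H(U) + H(V) = 1.2988 + 0.5436 = 1.8424 bits
Difference: H(U) + H(V) - H(U,V) = 1.8424 - 1.5488 = 0.2936 bits = I(U;V)

The difference is the mutual information; it is positive here, so U and V are dependent (knowing one reduces uncertainty about the other by 0.2936 bits).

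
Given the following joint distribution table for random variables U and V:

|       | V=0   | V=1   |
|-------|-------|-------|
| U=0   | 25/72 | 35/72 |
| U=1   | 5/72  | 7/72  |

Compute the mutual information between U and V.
Marginal P(U) (row sums):
  P(U=0) = 25/72 + 35/72 = 5/6
  P(U=1) = 5/72 + 7/72 = 1/6
Marginal P(V) (column sums):
  P(V=0) = 25/72 + 5/72 = 5/12
  P(V=1) = 35/72 + 7/72 = 7/12

H(U) = -[(5/6)·log₂(5/6) + (1/6)·log₂(1/6)]
  = 0.2192 + 0.4308
  = 0.6500 bits
H(V) = -[(5/12)·log₂(5/12) + (7/12)·log₂(7/12)]
  = 0.5263 + 0.4536
  = 0.9799 bits
H(U,V) = -[(25/72)·log₂(25/72) + (35/72)·log₂(35/72) + (5/72)·log₂(5/72) + (7/72)·log₂(7/72)]
  = 0.5299 + 0.5059 + 0.2672 + 0.3269
  = 1.6299 bits

I(U;V) = H(U) + H(V) - H(U,V)
  = 0.6500 + 0.9799 - 1.6299
  = 0.0000 bits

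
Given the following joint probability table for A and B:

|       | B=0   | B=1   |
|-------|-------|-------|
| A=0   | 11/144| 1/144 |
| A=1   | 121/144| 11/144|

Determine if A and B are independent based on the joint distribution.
Marginal P(A) (row sums):
  P(A=0) = 11/144 + 1/144 = 1/12
  P(A=1) = 121/144 + 11/144 = 11/12
Marginal P(B) (column sums):
  P(B=0) = 11/144 + 121/144 = 11/12
  P(B=1) = 1/144 + 11/144 = 1/12

A and B are independent iff P(A=i,B=j) = P(A=i)·P(B=j) for every cell.
  P(A=0)·P(B=0) = 1/12 × 11/12 = 11/144 = P(A=0,B=0) ✓
  P(A=0)·P(B=1) = 1/12 × 1/12 = 1/144 = P(A=0,B=1) ✓
  P(A=1)·P(B=0) = 11/12 × 11/12 = 121/144 = P(A=1,B=0) ✓
  P(A=1)·P(B=1) = 11/12 × 1/12 = 11/144 = P(A=1,B=1) ✓

Yes, A and B are independent: every cell factors, so I(A;B) = 0 bits.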